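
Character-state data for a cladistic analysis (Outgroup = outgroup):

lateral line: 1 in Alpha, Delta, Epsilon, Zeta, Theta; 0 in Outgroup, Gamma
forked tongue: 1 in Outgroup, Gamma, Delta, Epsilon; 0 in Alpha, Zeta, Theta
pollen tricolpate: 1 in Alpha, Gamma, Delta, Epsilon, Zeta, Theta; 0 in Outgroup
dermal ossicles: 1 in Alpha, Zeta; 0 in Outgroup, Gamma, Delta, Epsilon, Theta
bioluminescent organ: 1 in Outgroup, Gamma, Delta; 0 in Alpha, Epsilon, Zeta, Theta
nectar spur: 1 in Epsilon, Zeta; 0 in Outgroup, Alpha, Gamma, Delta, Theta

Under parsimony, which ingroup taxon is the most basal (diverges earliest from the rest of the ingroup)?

Gamma

Character polarity is set by the outgroup: the derived state is whichever differs from the outgroup's state, so for forked tongue, bioluminescent organ the derived state is '0', and for the remaining characters it is '1'.
lateral line: derived state '1' in Alpha, Delta, Epsilon, Theta, and Zeta only — synapomorphy for {Alpha, Delta, Epsilon, Theta, Zeta}.
forked tongue: derived state '0' in Alpha, Theta, and Zeta only — synapomorphy for {Alpha, Theta, Zeta}.
All ingroup taxa share the derived state '1' for pollen tricolpate; it defines the ingroup but does not resolve relationships within it.
Only Alpha and Zeta show the derived state '1' for dermal ossicles, supporting them as a clade.
Only Alpha, Epsilon, Theta, and Zeta show the derived state '0' for bioluminescent organ, supporting them as a clade.
nectar spur (state '1') occurs in Epsilon and Zeta but conflicts with the nesting implied by the other characters — most parsimoniously interpreted as homoplasy.
Most parsimonious ingroup topology: (((((Alpha,Zeta),Theta),Epsilon),Delta),Gamma).
Gamma is sister to the clade containing all other ingroup taxa, so it is the earliest-diverging (most basal) ingroup lineage.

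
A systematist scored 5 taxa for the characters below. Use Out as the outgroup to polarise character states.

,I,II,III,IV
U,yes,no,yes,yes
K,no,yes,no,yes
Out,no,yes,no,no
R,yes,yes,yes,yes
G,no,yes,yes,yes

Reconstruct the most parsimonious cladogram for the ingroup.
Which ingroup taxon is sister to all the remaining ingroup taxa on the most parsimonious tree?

K

Character polarity is set by the outgroup: the derived state is whichever differs from the outgroup's state, so for II the derived state is 'no', and for the remaining characters it is 'yes'.
Only R and U show the derived state 'yes' for I, supporting them as a clade.
II (derived state 'no') is unique to U (autapomorphy; uninformative for grouping).
III: derived state 'yes' in G, R, and U only — synapomorphy for {G, R, U}.
All ingroup taxa share the derived state 'yes' for IV; it defines the ingroup but does not resolve relationships within it.
Most parsimonious ingroup topology: (K,((R,U),G)).
K is sister to the clade containing all other ingroup taxa, so it is the earliest-diverging (most basal) ingroup lineage.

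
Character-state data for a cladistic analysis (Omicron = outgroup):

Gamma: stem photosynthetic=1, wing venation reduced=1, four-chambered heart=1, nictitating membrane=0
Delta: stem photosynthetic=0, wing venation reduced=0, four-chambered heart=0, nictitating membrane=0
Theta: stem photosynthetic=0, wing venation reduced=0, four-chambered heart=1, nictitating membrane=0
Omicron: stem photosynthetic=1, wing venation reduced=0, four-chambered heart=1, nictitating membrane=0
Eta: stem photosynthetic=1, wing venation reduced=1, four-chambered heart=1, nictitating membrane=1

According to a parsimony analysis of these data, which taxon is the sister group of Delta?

Character polarity is set by the outgroup: the derived state is whichever differs from the outgroup's state, so for stem photosynthetic, four-chambered heart the derived state is '0', and for the remaining characters it is '1'.
stem photosynthetic (derived state '0') is shared by Delta and Theta — a synapomorphy uniting that clade.
wing venation reduced (derived state '1') is shared by Eta and Gamma — a synapomorphy uniting that clade.
four-chambered heart: derived state '0' in Delta only — an autapomorphy, so it tells us nothing about relationships among taxa.
nictitating membrane (derived state '1') is unique to Eta (autapomorphy; uninformative for grouping).
Most parsimonious ingroup topology: ((Delta,Theta),(Gamma,Eta)).
Delta and Theta form a cherry on this tree, so they are sister taxa.

Theta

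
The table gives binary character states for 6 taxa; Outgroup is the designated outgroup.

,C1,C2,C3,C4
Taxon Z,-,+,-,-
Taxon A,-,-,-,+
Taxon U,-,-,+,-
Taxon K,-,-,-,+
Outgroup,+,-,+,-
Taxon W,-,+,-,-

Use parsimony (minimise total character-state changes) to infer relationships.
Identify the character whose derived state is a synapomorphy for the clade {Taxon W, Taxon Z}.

Character polarity is set by the outgroup: the derived state is whichever differs from the outgroup's state, so for C1, C3 the derived state is '-', and for the remaining characters it is '+'.
C1 (derived state '-') is shared by all ingroup taxa — unites the whole ingroup.
Only Taxon W and Taxon Z show the derived state '+' for C2, supporting them as a clade.
C3 (derived state '-') is shared by Taxon A, Taxon K, Taxon W, and Taxon Z — a synapomorphy uniting that clade.
Only Taxon A and Taxon K show the derived state '+' for C4, supporting them as a clade.
Most parsimonious ingroup topology: (((Taxon A,Taxon K),(Taxon W,Taxon Z)),Taxon U).
The clade {Taxon W, Taxon Z} is supported by C2: its derived state '+' occurs in exactly those taxa and in no other taxon (including the outgroup).

C2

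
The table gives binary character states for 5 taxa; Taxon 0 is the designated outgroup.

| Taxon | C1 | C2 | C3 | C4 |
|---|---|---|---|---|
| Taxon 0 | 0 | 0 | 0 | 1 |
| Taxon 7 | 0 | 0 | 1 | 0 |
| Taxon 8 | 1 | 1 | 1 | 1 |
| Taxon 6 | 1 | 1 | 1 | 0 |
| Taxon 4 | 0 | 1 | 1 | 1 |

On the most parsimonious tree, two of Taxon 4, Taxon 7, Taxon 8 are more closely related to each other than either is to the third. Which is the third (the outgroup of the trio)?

Taxon 7

Character polarity is set by the outgroup: the derived state is whichever differs from the outgroup's state, so for C4 the derived state is '0', and for the remaining characters it is '1'.
C1 (derived state '1') is shared by Taxon 6 and Taxon 8 — a synapomorphy uniting that clade.
C2 (derived state '1') is shared by Taxon 4, Taxon 6, and Taxon 8 — a synapomorphy uniting that clade.
C3 (derived state '1') is shared by all ingroup taxa — unites the whole ingroup.
C4 groups Taxon 6 and Taxon 7, which is incompatible with the clades supported by the remaining characters; treating it as convergent (homoplasy) costs fewer steps than any alternative tree.
Most parsimonious ingroup topology: (Taxon 7,((Taxon 8,Taxon 6),Taxon 4)).
Taxon 4 and Taxon 8 share a more recent common ancestor with each other than either does with Taxon 7, so Taxon 7 is the least closely related of the three.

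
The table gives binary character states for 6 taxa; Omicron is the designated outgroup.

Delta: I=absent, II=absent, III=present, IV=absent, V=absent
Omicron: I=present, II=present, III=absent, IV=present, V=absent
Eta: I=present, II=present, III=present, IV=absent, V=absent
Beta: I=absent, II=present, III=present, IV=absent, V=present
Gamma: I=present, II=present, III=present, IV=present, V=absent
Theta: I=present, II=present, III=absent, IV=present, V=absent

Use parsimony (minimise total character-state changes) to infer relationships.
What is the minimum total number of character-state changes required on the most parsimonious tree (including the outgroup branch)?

Character polarity is set by the outgroup: the derived state is whichever differs from the outgroup's state, so for I, II, IV the derived state is 'absent', and for the remaining characters it is 'present'.
I: derived state 'absent' in Beta and Delta only — synapomorphy for {Beta, Delta}.
II: derived state 'absent' in Delta only — an autapomorphy, so it tells us nothing about relationships among taxa.
Only Beta, Delta, Eta, and Gamma show the derived state 'present' for III, supporting them as a clade.
IV (derived state 'absent') is shared by Beta, Delta, and Eta — a synapomorphy uniting that clade.
V: derived state 'present' in Beta only — an autapomorphy, so it tells us nothing about relationships among taxa.
Most parsimonious ingroup topology: (((Eta,(Beta,Delta)),Gamma),Theta).
Changes per character on this tree: I: 1; II: 1; III: 1; IV: 1; V: 1.
Total = 5.

5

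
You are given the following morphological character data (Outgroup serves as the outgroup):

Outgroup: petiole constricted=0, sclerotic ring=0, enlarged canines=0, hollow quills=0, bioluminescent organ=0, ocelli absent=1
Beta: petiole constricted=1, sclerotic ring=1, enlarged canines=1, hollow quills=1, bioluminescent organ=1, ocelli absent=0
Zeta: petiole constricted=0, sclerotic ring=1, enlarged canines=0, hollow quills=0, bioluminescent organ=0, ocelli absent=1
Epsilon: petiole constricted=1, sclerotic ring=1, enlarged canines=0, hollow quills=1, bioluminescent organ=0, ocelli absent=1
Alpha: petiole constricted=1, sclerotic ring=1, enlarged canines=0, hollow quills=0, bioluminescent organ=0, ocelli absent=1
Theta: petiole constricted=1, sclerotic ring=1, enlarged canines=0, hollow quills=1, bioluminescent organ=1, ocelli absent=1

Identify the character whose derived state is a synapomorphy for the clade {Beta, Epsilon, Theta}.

Character polarity is set by the outgroup: the derived state is whichever differs from the outgroup's state, so for ocelli absent the derived state is '0', and for the remaining characters it is '1'.
Only Alpha, Beta, Epsilon, and Theta show the derived state '1' for petiole constricted, supporting them as a clade.
All ingroup taxa share the derived state '1' for sclerotic ring; it defines the ingroup but does not resolve relationships within it.
enlarged canines (derived state '1') is unique to Beta (autapomorphy; uninformative for grouping).
hollow quills (derived state '1') is shared by Beta, Epsilon, and Theta — a synapomorphy uniting that clade.
Only Beta and Theta show the derived state '1' for bioluminescent organ, supporting them as a clade.
ocelli absent (derived state '0') is unique to Beta (autapomorphy; uninformative for grouping).
Most parsimonious ingroup topology: ((((Beta,Theta),Epsilon),Alpha),Zeta).
The clade {Beta, Epsilon, Theta} is supported by hollow quills: its derived state '1' occurs in exactly those taxa and in no other taxon (including the outgroup).

hollow quills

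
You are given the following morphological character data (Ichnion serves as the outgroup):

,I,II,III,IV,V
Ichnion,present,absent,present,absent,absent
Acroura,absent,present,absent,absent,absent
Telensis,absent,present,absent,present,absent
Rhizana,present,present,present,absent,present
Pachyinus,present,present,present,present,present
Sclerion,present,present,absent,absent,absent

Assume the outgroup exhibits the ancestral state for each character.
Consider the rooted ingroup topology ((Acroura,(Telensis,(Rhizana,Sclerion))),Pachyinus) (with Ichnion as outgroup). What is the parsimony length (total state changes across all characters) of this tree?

Map each character onto ((Acroura,(Telensis,(Rhizana,Sclerion))),Pachyinus) (rooted by Ichnion) and count the minimum state changes it requires (Fitch parsimony):
I: 2; II: 1; III: 2; IV: 2; V: 2.
Total tree length = 9.

9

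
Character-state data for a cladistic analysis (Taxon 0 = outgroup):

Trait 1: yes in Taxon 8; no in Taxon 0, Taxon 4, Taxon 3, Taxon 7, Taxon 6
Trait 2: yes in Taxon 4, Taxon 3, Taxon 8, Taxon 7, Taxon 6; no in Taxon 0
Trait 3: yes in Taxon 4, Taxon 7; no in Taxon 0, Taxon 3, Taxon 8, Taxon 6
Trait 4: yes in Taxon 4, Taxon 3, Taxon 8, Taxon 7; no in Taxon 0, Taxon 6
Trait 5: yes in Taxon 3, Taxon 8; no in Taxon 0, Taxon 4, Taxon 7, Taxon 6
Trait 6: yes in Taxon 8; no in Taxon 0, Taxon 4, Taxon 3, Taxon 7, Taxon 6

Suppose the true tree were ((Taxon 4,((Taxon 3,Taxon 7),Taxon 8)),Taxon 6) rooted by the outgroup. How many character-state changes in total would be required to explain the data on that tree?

8

Map each character onto ((Taxon 4,((Taxon 3,Taxon 7),Taxon 8)),Taxon 6) (rooted by Taxon 0) and count the minimum state changes it requires (Fitch parsimony):
Trait 1: 1; Trait 2: 1; Trait 3: 2; Trait 4: 1; Trait 5: 2; Trait 6: 1.
Total tree length = 8.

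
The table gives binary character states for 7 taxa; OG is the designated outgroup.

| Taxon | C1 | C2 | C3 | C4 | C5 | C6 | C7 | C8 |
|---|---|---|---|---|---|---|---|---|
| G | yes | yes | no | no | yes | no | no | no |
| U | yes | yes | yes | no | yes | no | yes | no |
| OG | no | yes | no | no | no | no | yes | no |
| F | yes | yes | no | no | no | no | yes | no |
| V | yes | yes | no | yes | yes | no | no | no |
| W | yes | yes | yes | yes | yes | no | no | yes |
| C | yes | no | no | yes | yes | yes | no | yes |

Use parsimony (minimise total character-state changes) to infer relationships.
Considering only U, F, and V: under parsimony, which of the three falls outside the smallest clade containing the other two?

F

Character polarity is set by the outgroup: the derived state is whichever differs from the outgroup's state, so for C2, C7 the derived state is 'no', and for the remaining characters it is 'yes'.
All ingroup taxa share the derived state 'yes' for C1; it defines the ingroup but does not resolve relationships within it.
C2 (derived state 'no') is unique to C (autapomorphy; uninformative for grouping).
C3 groups U and W, which is incompatible with the clades supported by the remaining characters; treating it as convergent (homoplasy) costs fewer steps than any alternative tree.
C4 (derived state 'yes') is shared by C, V, and W — a synapomorphy uniting that clade.
C5: derived state 'yes' in C, G, U, V, and W only — synapomorphy for {C, G, U, V, W}.
C6 (derived state 'yes') is unique to C (autapomorphy; uninformative for grouping).
C7: derived state 'no' in C, G, V, and W only — synapomorphy for {C, G, V, W}.
C8 (derived state 'yes') is shared by C and W — a synapomorphy uniting that clade.
Most parsimonious ingroup topology: ((U,(((W,C),V),G)),F).
U and V share a more recent common ancestor with each other than either does with F, so F is the least closely related of the three.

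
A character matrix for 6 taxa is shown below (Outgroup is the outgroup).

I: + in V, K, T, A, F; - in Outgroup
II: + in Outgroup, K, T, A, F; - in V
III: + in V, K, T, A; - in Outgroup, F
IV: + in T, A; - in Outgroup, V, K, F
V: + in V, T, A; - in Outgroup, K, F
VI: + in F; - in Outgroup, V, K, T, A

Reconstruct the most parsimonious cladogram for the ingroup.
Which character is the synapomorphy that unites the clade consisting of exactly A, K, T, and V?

Character polarity is set by the outgroup: the derived state is whichever differs from the outgroup's state, so for II the derived state is '-', and for the remaining characters it is '+'.
All ingroup taxa share the derived state '+' for I; it defines the ingroup but does not resolve relationships within it.
II (derived state '-') is unique to V (autapomorphy; uninformative for grouping).
Only A, K, T, and V show the derived state '+' for III, supporting them as a clade.
IV: derived state '+' in A and T only — synapomorphy for {A, T}.
Only A, T, and V show the derived state '+' for V, supporting them as a clade.
VI: derived state '+' in F only — an autapomorphy, so it tells us nothing about relationships among taxa.
Most parsimonious ingroup topology: (((V,(T,A)),K),F).
The clade {A, K, T, V} is supported by III: its derived state '+' occurs in exactly those taxa and in no other taxon (including the outgroup).

III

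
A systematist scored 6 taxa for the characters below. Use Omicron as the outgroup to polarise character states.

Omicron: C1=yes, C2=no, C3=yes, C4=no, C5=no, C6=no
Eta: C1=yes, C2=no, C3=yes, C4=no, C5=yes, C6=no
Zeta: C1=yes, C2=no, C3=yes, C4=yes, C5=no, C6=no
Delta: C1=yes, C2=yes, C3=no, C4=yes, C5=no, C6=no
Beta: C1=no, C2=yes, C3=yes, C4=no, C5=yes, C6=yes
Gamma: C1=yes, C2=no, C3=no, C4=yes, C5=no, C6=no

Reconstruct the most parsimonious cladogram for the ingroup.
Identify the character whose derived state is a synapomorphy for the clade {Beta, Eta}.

Character polarity is set by the outgroup: the derived state is whichever differs from the outgroup's state, so for C1, C3 the derived state is 'no', and for the remaining characters it is 'yes'.
C1: derived state 'no' in Beta only — an autapomorphy, so it tells us nothing about relationships among taxa.
C2 (state 'yes') occurs in Beta and Delta but conflicts with the nesting implied by the other characters — most parsimoniously interpreted as homoplasy.
Only Delta and Gamma show the derived state 'no' for C3, supporting them as a clade.
C4: derived state 'yes' in Delta, Gamma, and Zeta only — synapomorphy for {Delta, Gamma, Zeta}.
Only Beta and Eta show the derived state 'yes' for C5, supporting them as a clade.
C6 (derived state 'yes') is unique to Beta (autapomorphy; uninformative for grouping).
Most parsimonious ingroup topology: ((Eta,Beta),(Zeta,(Delta,Gamma))).
The clade {Beta, Eta} is supported by C5: its derived state 'yes' occurs in exactly those taxa and in no other taxon (including the outgroup).

C5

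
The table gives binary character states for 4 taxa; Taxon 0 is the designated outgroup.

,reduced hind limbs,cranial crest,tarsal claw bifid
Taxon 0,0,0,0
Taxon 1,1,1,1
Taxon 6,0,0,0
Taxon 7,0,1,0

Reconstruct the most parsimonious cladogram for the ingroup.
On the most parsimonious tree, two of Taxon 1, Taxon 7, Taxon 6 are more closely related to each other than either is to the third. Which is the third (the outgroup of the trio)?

The outgroup has state '0' for every character, so '1' is the derived state throughout.
reduced hind limbs (derived state '1') is unique to Taxon 1 (autapomorphy; uninformative for grouping).
Only Taxon 1 and Taxon 7 show the derived state '1' for cranial crest, supporting them as a clade.
tarsal claw bifid (derived state '1') is unique to Taxon 1 (autapomorphy; uninformative for grouping).
Most parsimonious ingroup topology: ((Taxon 1,Taxon 7),Taxon 6).
Taxon 7 and Taxon 1 share a more recent common ancestor with each other than either does with Taxon 6, so Taxon 6 is the least closely related of the three.

Taxon 6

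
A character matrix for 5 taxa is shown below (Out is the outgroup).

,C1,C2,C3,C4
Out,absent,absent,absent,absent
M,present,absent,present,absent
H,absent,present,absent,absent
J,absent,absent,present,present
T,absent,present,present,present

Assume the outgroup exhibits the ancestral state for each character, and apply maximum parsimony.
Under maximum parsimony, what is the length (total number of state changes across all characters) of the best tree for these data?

5

The outgroup has state 'absent' for every character, so 'present' is the derived state throughout.
C1: derived state 'present' in M only — an autapomorphy, so it tells us nothing about relationships among taxa.
C2 groups H and T, which is incompatible with the clades supported by the remaining characters; treating it as convergent (homoplasy) costs fewer steps than any alternative tree.
C3: derived state 'present' in J, M, and T only — synapomorphy for {J, M, T}.
C4 (derived state 'present') is shared by J and T — a synapomorphy uniting that clade.
Most parsimonious ingroup topology: ((M,(J,T)),H).
Changes per character on this tree: C1: 1; C2: 2; C3: 1; C4: 1.
Total = 5.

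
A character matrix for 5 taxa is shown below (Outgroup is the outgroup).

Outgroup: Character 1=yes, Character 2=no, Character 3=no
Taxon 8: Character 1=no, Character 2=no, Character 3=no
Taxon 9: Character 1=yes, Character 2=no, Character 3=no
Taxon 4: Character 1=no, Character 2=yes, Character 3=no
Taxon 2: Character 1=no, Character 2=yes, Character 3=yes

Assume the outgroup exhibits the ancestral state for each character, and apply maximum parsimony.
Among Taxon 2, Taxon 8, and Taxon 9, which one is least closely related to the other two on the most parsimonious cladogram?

Taxon 9

Character polarity is set by the outgroup: the derived state is whichever differs from the outgroup's state, so for Character 1 the derived state is 'no', and for the remaining characters it is 'yes'.
Only Taxon 2, Taxon 4, and Taxon 8 show the derived state 'no' for Character 1, supporting them as a clade.
Character 2: derived state 'yes' in Taxon 2 and Taxon 4 only — synapomorphy for {Taxon 2, Taxon 4}.
Character 3 (derived state 'yes') is unique to Taxon 2 (autapomorphy; uninformative for grouping).
Most parsimonious ingroup topology: ((Taxon 8,(Taxon 4,Taxon 2)),Taxon 9).
Taxon 8 and Taxon 2 share a more recent common ancestor with each other than either does with Taxon 9, so Taxon 9 is the least closely related of the three.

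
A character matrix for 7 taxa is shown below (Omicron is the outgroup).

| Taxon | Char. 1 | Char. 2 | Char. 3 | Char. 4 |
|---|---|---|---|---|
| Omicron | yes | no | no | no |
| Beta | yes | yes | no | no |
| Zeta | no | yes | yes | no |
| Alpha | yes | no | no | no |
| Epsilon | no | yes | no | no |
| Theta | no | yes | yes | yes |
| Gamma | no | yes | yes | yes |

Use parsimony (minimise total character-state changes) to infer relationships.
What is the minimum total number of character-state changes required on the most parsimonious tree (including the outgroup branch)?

4

Character polarity is set by the outgroup: the derived state is whichever differs from the outgroup's state, so for Char. 1 the derived state is 'no', and for the remaining characters it is 'yes'.
Char. 1: derived state 'no' in Epsilon, Gamma, Theta, and Zeta only — synapomorphy for {Epsilon, Gamma, Theta, Zeta}.
Char. 2: derived state 'yes' in Beta, Epsilon, Gamma, Theta, and Zeta only — synapomorphy for {Beta, Epsilon, Gamma, Theta, Zeta}.
Char. 3 (derived state 'yes') is shared by Gamma, Theta, and Zeta — a synapomorphy uniting that clade.
Char. 4: derived state 'yes' in Gamma and Theta only — synapomorphy for {Gamma, Theta}.
Most parsimonious ingroup topology: ((Beta,((Zeta,(Theta,Gamma)),Epsilon)),Alpha).
Changes per character on this tree: Char. 1: 1; Char. 2: 1; Char. 3: 1; Char. 4: 1.
Total = 4.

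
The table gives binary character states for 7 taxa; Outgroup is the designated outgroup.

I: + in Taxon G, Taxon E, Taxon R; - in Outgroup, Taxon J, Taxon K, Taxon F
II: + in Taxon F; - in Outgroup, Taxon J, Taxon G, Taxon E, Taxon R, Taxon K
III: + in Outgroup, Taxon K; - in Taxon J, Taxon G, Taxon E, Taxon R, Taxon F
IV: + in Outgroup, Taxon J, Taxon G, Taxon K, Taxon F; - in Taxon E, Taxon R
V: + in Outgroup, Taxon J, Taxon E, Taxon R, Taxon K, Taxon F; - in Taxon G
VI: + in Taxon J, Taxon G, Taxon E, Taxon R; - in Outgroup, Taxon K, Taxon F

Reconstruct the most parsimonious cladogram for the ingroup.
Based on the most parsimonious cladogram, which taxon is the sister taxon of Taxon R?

Character polarity is set by the outgroup: the derived state is whichever differs from the outgroup's state, so for III, IV, V the derived state is '-', and for the remaining characters it is '+'.
I (derived state '+') is shared by Taxon E, Taxon G, and Taxon R — a synapomorphy uniting that clade.
II (derived state '+') is unique to Taxon F (autapomorphy; uninformative for grouping).
III (derived state '-') is shared by Taxon E, Taxon F, Taxon G, Taxon J, and Taxon R — a synapomorphy uniting that clade.
IV: derived state '-' in Taxon E and Taxon R only — synapomorphy for {Taxon E, Taxon R}.
V (derived state '-') is unique to Taxon G (autapomorphy; uninformative for grouping).
VI: derived state '+' in Taxon E, Taxon G, Taxon J, and Taxon R only — synapomorphy for {Taxon E, Taxon G, Taxon J, Taxon R}.
Most parsimonious ingroup topology: (((Taxon J,(Taxon G,(Taxon E,Taxon R))),Taxon F),Taxon K).
Taxon R and Taxon E form a cherry on this tree, so they are sister taxa.

Taxon E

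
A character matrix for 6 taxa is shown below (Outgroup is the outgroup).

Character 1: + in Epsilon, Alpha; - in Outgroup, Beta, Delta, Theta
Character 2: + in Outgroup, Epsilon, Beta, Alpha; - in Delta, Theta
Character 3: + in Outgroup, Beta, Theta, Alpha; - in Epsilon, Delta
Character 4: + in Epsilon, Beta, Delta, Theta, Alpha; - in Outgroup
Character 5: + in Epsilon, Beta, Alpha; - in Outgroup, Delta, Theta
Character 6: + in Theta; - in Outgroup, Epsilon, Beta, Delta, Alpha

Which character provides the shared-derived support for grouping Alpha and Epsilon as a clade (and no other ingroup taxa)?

Character 1

Character polarity is set by the outgroup: the derived state is whichever differs from the outgroup's state, so for Character 2, Character 3 the derived state is '-', and for the remaining characters it is '+'.
Only Alpha and Epsilon show the derived state '+' for Character 1, supporting them as a clade.
Character 2 (derived state '-') is shared by Delta and Theta — a synapomorphy uniting that clade.
Character 3 groups Delta and Epsilon, which is incompatible with the clades supported by the remaining characters; treating it as convergent (homoplasy) costs fewer steps than any alternative tree.
Character 4 (derived state '+') is shared by all ingroup taxa — unites the whole ingroup.
Only Alpha, Beta, and Epsilon show the derived state '+' for Character 5, supporting them as a clade.
Character 6: derived state '+' in Theta only — an autapomorphy, so it tells us nothing about relationships among taxa.
Most parsimonious ingroup topology: (((Epsilon,Alpha),Beta),(Delta,Theta)).
The clade {Alpha, Epsilon} is supported by Character 1: its derived state '+' occurs in exactly those taxa and in no other taxon (including the outgroup).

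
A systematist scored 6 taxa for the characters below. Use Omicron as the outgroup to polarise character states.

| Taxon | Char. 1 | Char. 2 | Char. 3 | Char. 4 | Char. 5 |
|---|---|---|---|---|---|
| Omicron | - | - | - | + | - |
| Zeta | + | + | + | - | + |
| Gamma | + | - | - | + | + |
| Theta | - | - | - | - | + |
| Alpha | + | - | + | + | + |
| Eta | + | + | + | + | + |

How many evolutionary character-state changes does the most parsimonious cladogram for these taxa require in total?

6

Character polarity is set by the outgroup: the derived state is whichever differs from the outgroup's state, so for Char. 4 the derived state is '-', and for the remaining characters it is '+'.
Only Alpha, Eta, Gamma, and Zeta show the derived state '+' for Char. 1, supporting them as a clade.
Char. 2: derived state '+' in Eta and Zeta only — synapomorphy for {Eta, Zeta}.
Char. 3: derived state '+' in Alpha, Eta, and Zeta only — synapomorphy for {Alpha, Eta, Zeta}.
Char. 4 (state '-') occurs in Theta and Zeta but conflicts with the nesting implied by the other characters — most parsimoniously interpreted as homoplasy.
Char. 5 (derived state '+') is shared by all ingroup taxa — unites the whole ingroup.
Most parsimonious ingroup topology: ((((Zeta,Eta),Alpha),Gamma),Theta).
Changes per character on this tree: Char. 1: 1; Char. 2: 1; Char. 3: 1; Char. 4: 2; Char. 5: 1.
Total = 6.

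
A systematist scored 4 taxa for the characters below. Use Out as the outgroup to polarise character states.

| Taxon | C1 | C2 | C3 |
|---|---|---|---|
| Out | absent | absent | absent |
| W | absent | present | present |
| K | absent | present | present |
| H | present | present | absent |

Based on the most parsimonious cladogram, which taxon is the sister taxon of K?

W

The outgroup has state 'absent' for every character, so 'present' is the derived state throughout.
C1 (derived state 'present') is unique to H (autapomorphy; uninformative for grouping).
All ingroup taxa share the derived state 'present' for C2; it defines the ingroup but does not resolve relationships within it.
Only K and W show the derived state 'present' for C3, supporting them as a clade.
Most parsimonious ingroup topology: ((W,K),H).
K and W form a cherry on this tree, so they are sister taxa.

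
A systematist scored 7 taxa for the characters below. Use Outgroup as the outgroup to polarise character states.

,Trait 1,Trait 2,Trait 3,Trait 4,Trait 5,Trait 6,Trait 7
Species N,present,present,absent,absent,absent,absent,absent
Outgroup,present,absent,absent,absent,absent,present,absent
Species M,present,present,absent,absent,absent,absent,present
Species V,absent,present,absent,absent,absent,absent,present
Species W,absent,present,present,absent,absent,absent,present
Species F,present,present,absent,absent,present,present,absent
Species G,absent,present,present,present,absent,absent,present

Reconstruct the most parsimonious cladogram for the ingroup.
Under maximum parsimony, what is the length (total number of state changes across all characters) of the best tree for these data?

7

Character polarity is set by the outgroup: the derived state is whichever differs from the outgroup's state, so for Trait 1, Trait 6 the derived state is 'absent', and for the remaining characters it is 'present'.
Only Species G, Species V, and Species W show the derived state 'absent' for Trait 1, supporting them as a clade.
All ingroup taxa share the derived state 'present' for Trait 2; it defines the ingroup but does not resolve relationships within it.
Only Species G and Species W show the derived state 'present' for Trait 3, supporting them as a clade.
Trait 4 (derived state 'present') is unique to Species G (autapomorphy; uninformative for grouping).
Trait 5: derived state 'present' in Species F only — an autapomorphy, so it tells us nothing about relationships among taxa.
Trait 6: derived state 'absent' in Species G, Species M, Species N, Species V, and Species W only — synapomorphy for {Species G, Species M, Species N, Species V, Species W}.
Trait 7: derived state 'present' in Species G, Species M, Species V, and Species W only — synapomorphy for {Species G, Species M, Species V, Species W}.
Most parsimonious ingroup topology: (((Species M,((Species G,Species W),Species V)),Species N),Species F).
Changes per character on this tree: Trait 1: 1; Trait 2: 1; Trait 3: 1; Trait 4: 1; Trait 5: 1; Trait 6: 1; Trait 7: 1.
Total = 7.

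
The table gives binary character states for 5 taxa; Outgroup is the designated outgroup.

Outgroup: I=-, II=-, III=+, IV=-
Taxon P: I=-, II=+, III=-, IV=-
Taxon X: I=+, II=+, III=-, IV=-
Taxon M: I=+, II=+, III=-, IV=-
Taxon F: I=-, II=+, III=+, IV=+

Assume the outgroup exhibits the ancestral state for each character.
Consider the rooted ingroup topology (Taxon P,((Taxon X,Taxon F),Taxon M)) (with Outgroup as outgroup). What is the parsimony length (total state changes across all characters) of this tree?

6

Map each character onto (Taxon P,((Taxon X,Taxon F),Taxon M)) (rooted by Outgroup) and count the minimum state changes it requires (Fitch parsimony):
I: 2; II: 1; III: 2; IV: 1.
Total tree length = 6.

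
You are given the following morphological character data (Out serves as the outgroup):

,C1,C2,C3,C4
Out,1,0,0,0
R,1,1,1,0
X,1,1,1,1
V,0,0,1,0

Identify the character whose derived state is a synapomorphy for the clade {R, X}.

C2

Character polarity is set by the outgroup: the derived state is whichever differs from the outgroup's state, so for C1 the derived state is '0', and for the remaining characters it is '1'.
C1: derived state '0' in V only — an autapomorphy, so it tells us nothing about relationships among taxa.
Only R and X show the derived state '1' for C2, supporting them as a clade.
All ingroup taxa share the derived state '1' for C3; it defines the ingroup but does not resolve relationships within it.
C4: derived state '1' in X only — an autapomorphy, so it tells us nothing about relationships among taxa.
Most parsimonious ingroup topology: ((R,X),V).
The clade {R, X} is supported by C2: its derived state '1' occurs in exactly those taxa and in no other taxon (including the outgroup).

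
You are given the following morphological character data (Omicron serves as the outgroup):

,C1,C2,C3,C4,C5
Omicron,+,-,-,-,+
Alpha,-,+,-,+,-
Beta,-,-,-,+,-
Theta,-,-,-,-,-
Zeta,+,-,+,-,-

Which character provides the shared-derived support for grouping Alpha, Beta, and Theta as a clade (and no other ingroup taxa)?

Character polarity is set by the outgroup: the derived state is whichever differs from the outgroup's state, so for C1, C5 the derived state is '-', and for the remaining characters it is '+'.
C1 (derived state '-') is shared by Alpha, Beta, and Theta — a synapomorphy uniting that clade.
C2: derived state '+' in Alpha only — an autapomorphy, so it tells us nothing about relationships among taxa.
C3: derived state '+' in Zeta only — an autapomorphy, so it tells us nothing about relationships among taxa.
C4: derived state '+' in Alpha and Beta only — synapomorphy for {Alpha, Beta}.
C5 (derived state '-') is shared by all ingroup taxa — unites the whole ingroup.
Most parsimonious ingroup topology: (((Alpha,Beta),Theta),Zeta).
The clade {Alpha, Beta, Theta} is supported by C1: its derived state '-' occurs in exactly those taxa and in no other taxon (including the outgroup).

C1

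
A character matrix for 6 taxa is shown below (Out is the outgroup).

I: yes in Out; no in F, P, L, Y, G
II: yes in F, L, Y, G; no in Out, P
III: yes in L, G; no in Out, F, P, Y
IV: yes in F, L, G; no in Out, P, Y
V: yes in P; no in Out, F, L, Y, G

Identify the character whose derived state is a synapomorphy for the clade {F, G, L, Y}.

Character polarity is set by the outgroup: the derived state is whichever differs from the outgroup's state, so for I the derived state is 'no', and for the remaining characters it is 'yes'.
All ingroup taxa share the derived state 'no' for I; it defines the ingroup but does not resolve relationships within it.
II: derived state 'yes' in F, G, L, and Y only — synapomorphy for {F, G, L, Y}.
III: derived state 'yes' in G and L only — synapomorphy for {G, L}.
Only F, G, and L show the derived state 'yes' for IV, supporting them as a clade.
V (derived state 'yes') is unique to P (autapomorphy; uninformative for grouping).
Most parsimonious ingroup topology: (((F,(L,G)),Y),P).
The clade {F, G, L, Y} is supported by II: its derived state 'yes' occurs in exactly those taxa and in no other taxon (including the outgroup).

II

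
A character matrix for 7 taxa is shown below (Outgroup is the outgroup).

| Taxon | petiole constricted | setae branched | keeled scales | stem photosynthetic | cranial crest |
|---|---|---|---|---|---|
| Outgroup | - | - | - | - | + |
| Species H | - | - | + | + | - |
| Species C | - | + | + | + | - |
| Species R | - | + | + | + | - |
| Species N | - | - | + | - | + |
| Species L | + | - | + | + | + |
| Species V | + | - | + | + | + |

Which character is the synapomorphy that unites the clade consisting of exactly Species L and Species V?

Character polarity is set by the outgroup: the derived state is whichever differs from the outgroup's state, so for cranial crest the derived state is '-', and for the remaining characters it is '+'.
petiole constricted (derived state '+') is shared by Species L and Species V — a synapomorphy uniting that clade.
Only Species C and Species R show the derived state '+' for setae branched, supporting them as a clade.
All ingroup taxa share the derived state '+' for keeled scales; it defines the ingroup but does not resolve relationships within it.
Only Species C, Species H, Species L, Species R, and Species V show the derived state '+' for stem photosynthetic, supporting them as a clade.
cranial crest (derived state '-') is shared by Species C, Species H, and Species R — a synapomorphy uniting that clade.
Most parsimonious ingroup topology: (((Species H,(Species C,Species R)),(Species L,Species V)),Species N).
The clade {Species L, Species V} is supported by petiole constricted: its derived state '+' occurs in exactly those taxa and in no other taxon (including the outgroup).

petiole constricted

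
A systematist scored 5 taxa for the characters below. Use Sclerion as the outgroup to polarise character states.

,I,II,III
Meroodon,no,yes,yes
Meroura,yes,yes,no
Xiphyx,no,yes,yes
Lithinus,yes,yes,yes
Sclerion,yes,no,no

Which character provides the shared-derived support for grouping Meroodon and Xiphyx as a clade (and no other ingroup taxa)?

Character polarity is set by the outgroup: the derived state is whichever differs from the outgroup's state, so for I the derived state is 'no', and for the remaining characters it is 'yes'.
Only Meroodon and Xiphyx show the derived state 'no' for I, supporting them as a clade.
II (derived state 'yes') is shared by all ingroup taxa — unites the whole ingroup.
III (derived state 'yes') is shared by Lithinus, Meroodon, and Xiphyx — a synapomorphy uniting that clade.
Most parsimonious ingroup topology: ((Lithinus,(Meroodon,Xiphyx)),Meroura).
The clade {Meroodon, Xiphyx} is supported by I: its derived state 'no' occurs in exactly those taxa and in no other taxon (including the outgroup).

I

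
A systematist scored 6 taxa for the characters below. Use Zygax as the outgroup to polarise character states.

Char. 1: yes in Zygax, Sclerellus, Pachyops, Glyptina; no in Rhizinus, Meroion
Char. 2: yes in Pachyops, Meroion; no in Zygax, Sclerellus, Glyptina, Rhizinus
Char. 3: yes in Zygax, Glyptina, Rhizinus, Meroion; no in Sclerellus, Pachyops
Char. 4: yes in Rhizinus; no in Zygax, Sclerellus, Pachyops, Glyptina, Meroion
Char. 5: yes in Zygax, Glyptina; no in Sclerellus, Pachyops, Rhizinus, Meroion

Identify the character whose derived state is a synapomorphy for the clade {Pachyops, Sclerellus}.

Char. 3

Character polarity is set by the outgroup: the derived state is whichever differs from the outgroup's state, so for Char. 1, Char. 3, Char. 5 the derived state is 'no', and for the remaining characters it is 'yes'.
Only Meroion and Rhizinus show the derived state 'no' for Char. 1, supporting them as a clade.
Char. 2 (state 'yes') occurs in Meroion and Pachyops but conflicts with the nesting implied by the other characters — most parsimoniously interpreted as homoplasy.
Char. 3 (derived state 'no') is shared by Pachyops and Sclerellus — a synapomorphy uniting that clade.
Char. 4 (derived state 'yes') is unique to Rhizinus (autapomorphy; uninformative for grouping).
Char. 5 (derived state 'no') is shared by Meroion, Pachyops, Rhizinus, and Sclerellus — a synapomorphy uniting that clade.
Most parsimonious ingroup topology: (((Sclerellus,Pachyops),(Rhizinus,Meroion)),Glyptina).
The clade {Pachyops, Sclerellus} is supported by Char. 3: its derived state 'no' occurs in exactly those taxa and in no other taxon (including the outgroup).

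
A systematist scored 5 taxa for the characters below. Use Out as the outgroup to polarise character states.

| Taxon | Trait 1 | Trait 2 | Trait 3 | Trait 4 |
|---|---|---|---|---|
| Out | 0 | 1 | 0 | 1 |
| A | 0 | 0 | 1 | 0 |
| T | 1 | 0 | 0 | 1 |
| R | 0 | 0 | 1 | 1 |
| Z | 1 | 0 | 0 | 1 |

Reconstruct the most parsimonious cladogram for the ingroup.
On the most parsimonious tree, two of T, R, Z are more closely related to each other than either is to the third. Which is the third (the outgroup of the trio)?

Character polarity is set by the outgroup: the derived state is whichever differs from the outgroup's state, so for Trait 2, Trait 4 the derived state is '0', and for the remaining characters it is '1'.
Trait 1 (derived state '1') is shared by T and Z — a synapomorphy uniting that clade.
Trait 2 (derived state '0') is shared by all ingroup taxa — unites the whole ingroup.
Only A and R show the derived state '1' for Trait 3, supporting them as a clade.
Trait 4 (derived state '0') is unique to A (autapomorphy; uninformative for grouping).
Most parsimonious ingroup topology: ((A,R),(T,Z)).
Z and T share a more recent common ancestor with each other than either does with R, so R is the least closely related of the three.

R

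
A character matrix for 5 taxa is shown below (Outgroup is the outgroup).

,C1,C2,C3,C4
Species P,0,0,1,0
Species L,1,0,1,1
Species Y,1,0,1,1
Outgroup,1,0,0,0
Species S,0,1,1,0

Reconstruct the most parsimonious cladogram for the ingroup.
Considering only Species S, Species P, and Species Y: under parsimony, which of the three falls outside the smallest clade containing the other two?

Species Y

Character polarity is set by the outgroup: the derived state is whichever differs from the outgroup's state, so for C1 the derived state is '0', and for the remaining characters it is '1'.
C1: derived state '0' in Species P and Species S only — synapomorphy for {Species P, Species S}.
C2 (derived state '1') is unique to Species S (autapomorphy; uninformative for grouping).
All ingroup taxa share the derived state '1' for C3; it defines the ingroup but does not resolve relationships within it.
C4: derived state '1' in Species L and Species Y only — synapomorphy for {Species L, Species Y}.
Most parsimonious ingroup topology: ((Species L,Species Y),(Species S,Species P)).
Species P and Species S share a more recent common ancestor with each other than either does with Species Y, so Species Y is the least closely related of the three.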